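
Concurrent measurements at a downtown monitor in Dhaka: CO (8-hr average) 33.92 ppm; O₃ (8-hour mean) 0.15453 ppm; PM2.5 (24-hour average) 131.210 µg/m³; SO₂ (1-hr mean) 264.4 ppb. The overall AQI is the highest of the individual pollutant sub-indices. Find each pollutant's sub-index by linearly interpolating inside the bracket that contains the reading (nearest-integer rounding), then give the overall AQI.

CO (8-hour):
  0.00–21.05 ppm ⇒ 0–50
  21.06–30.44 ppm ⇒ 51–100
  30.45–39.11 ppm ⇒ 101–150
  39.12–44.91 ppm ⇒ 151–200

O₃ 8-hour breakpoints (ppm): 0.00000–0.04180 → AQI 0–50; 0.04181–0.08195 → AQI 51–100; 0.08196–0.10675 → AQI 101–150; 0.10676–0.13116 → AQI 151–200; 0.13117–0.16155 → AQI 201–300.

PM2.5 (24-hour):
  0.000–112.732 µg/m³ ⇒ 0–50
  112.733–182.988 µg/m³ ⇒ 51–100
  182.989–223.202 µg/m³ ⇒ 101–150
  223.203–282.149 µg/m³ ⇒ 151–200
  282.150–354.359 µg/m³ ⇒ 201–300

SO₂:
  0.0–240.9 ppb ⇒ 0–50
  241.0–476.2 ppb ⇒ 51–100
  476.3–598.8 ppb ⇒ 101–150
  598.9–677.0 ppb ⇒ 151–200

277

CO: 33.92 ∈ [30.45, 39.11] ↔ index [101, 150].
101 + (33.92−30.45)·(150−101)/(39.11−30.45) = 101 + 3.47·49/8.66 ≈ 120.63, so AQI = 121.
O₃: 0.15453 ∈ [0.13117, 0.16155] ↔ index [201, 300].
201 + (0.15453−0.13117)·(300−201)/(0.16155−0.13117) = 201 + 0.02336·99/0.03038 ≈ 277.12, so AQI = 277.
PM2.5: 131.210 lies in 112.733–182.988, so I_lo=51, I_hi=100, C_lo=112.733, C_hi=182.988.
(100−51)/(182.988−112.733) × (131.210−112.733) + 51 = 49/70.255 × 18.477 + 51 ≈ 63.89 → 64.
SO₂ 264.4: bracket 241.0–476.2 → index 51–100; slope 49/235.2, offset 23.4.
AQI = 51 + 49/235.2·23.4 ≈ 55.88 ⇒ 56.
Sub-indices: CO→121, O₃→277, PM2.5→64, SO₂→56. Overall AQI = max = 277; dominant pollutant is O₃.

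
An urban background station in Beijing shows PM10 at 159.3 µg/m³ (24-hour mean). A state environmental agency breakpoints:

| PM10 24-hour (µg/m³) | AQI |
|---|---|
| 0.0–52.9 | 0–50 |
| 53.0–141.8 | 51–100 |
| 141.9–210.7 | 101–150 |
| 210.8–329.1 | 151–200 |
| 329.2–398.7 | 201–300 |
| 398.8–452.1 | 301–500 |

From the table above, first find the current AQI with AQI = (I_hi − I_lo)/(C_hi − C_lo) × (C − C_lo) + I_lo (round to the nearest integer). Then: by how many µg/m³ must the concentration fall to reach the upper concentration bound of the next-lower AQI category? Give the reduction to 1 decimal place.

17.5

PM10 159.3: bracket 141.9–210.7 → index 101–150; slope 49/68.8, offset 17.4.
AQI = 101 + 49/68.8·17.4 ≈ 113.39 ⇒ 113.
Current AQI 113 is in the Unhealthy for Sensitive Groups range (101–150). The next-lower category tops out at AQI 100, whose upper concentration bound is 141.8 µg/m³.
Reduction needed = 159.3 − 141.8 = 17.5 µg/m³.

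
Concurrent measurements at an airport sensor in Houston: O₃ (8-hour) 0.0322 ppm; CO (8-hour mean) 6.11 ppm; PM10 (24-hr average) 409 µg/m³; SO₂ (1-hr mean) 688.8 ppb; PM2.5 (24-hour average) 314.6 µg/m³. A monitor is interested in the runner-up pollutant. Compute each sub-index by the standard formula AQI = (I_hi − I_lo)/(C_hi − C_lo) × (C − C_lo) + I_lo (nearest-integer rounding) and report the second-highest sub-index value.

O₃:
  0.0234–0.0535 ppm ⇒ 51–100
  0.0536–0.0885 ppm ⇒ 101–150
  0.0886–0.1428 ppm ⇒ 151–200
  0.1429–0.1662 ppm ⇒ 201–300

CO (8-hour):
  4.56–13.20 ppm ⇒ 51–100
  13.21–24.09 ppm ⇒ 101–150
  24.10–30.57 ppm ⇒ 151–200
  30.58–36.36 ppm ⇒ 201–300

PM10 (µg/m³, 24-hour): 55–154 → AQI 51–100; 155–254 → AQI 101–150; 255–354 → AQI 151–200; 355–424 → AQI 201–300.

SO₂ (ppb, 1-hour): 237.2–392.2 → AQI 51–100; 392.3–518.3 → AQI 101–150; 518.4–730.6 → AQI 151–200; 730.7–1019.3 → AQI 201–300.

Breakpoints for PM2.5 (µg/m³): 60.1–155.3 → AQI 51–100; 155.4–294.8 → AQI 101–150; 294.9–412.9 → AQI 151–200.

190

O₃: row 0.0234–0.0535 (AQI 51–100). (100−51)·(0.0322−0.0234)/(0.0535−0.0234) + 51 = 49·0.0088/0.0301 + 51 ≈ 65.33 → 65.
CO: 6.11 ∈ [4.56, 13.20] ↔ index [51, 100].
51 + (6.11−4.56)·(100−51)/(13.20−4.56) = 51 + 1.55·49/8.64 ≈ 59.79, so AQI = 60.
PM10: row 355–424 (AQI 201–300). (300−201)·(409−355)/(424−355) + 201 = 99·54/69 + 201 ≈ 278.48 → 278.
SO₂: 688.8 ∈ [518.4, 730.6] ↔ index [151, 200].
151 + (688.8−518.4)·(200−151)/(730.6−518.4) = 151 + 170.4·49/212.2 ≈ 190.35, so AQI = 190.
PM2.5: 314.6 ∈ [294.9, 412.9] ↔ index [151, 200].
151 + (314.6−294.9)·(200−151)/(412.9−294.9) = 151 + 19.7·49/118.0 ≈ 159.18, so AQI = 159.
Sub-indices: O₃→65, CO→60, PM10→278, SO₂→190, PM2.5→159. Ranked high→low: 278, 190, 159, 65, 60. Second-highest sub-index = 190.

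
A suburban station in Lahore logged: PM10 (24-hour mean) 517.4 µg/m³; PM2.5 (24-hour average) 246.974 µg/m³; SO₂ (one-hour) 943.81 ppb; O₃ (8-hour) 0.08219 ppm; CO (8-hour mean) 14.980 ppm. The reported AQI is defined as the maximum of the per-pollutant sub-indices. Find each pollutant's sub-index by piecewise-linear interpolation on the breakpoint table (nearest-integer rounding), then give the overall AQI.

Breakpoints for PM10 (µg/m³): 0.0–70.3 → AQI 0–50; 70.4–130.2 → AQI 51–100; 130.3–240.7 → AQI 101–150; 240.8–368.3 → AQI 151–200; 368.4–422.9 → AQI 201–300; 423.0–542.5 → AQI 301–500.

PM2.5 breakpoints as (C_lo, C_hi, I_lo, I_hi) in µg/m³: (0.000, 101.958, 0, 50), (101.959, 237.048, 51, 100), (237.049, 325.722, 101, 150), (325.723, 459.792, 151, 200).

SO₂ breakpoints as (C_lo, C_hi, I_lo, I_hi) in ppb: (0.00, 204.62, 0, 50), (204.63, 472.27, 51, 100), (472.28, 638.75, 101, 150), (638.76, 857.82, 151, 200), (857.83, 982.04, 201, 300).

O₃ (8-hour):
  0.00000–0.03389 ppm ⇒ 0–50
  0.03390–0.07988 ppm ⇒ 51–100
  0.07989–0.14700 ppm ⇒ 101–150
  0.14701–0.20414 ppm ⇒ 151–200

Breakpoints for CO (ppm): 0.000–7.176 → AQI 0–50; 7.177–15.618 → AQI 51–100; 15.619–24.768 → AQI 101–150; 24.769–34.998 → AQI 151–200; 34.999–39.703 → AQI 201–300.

PM10: row 423.0–542.5 (AQI 301–500). (500−301)·(517.4−423.0)/(542.5−423.0) + 301 = 199·94.4/119.5 + 301 ≈ 458.20 → 458.
PM2.5: row 237.049–325.722 (AQI 101–150). (150−101)·(246.974−237.049)/(325.722−237.049) + 101 = 49·9.925/88.673 + 101 ≈ 106.48 → 106.
SO₂: row 857.83–982.04 (AQI 201–300). (300−201)·(943.81−857.83)/(982.04−857.83) + 201 = 99·85.98/124.21 + 201 ≈ 269.53 → 270.
O₃: 0.08219 ∈ [0.07989, 0.14700] ↔ index [101, 150].
101 + (0.08219−0.07989)·(150−101)/(0.14700−0.07989) = 101 + 0.00230·49/0.06711 ≈ 102.68, so AQI = 103.
CO: row 7.177–15.618 (AQI 51–100). (100−51)·(14.980−7.177)/(15.618−7.177) + 51 = 49·7.803/8.441 + 51 ≈ 96.30 → 96.
Sub-indices: PM10→458, PM2.5→106, SO₂→270, O₃→103, CO→96. Overall AQI = max = 458; dominant pollutant is PM10.
AQI 458: Hazardous.

458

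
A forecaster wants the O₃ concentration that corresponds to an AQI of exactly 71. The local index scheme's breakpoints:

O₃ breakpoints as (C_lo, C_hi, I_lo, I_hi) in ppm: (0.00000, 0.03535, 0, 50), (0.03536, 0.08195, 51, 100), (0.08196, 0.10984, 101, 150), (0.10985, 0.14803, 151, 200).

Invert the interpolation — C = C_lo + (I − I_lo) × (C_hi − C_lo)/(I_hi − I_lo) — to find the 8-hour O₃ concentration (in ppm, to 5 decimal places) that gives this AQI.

AQI 71 lies in the 51–100 band, which corresponds to 0.03536–0.08195 ppm.
C = 0.03536 + (71−51)×(0.08195−0.03536)/(100−51) = 0.03536 + 20×0.04659/49 ≈ 0.0543763 ppm → 0.05438 ppm to 5 dp.

0.05438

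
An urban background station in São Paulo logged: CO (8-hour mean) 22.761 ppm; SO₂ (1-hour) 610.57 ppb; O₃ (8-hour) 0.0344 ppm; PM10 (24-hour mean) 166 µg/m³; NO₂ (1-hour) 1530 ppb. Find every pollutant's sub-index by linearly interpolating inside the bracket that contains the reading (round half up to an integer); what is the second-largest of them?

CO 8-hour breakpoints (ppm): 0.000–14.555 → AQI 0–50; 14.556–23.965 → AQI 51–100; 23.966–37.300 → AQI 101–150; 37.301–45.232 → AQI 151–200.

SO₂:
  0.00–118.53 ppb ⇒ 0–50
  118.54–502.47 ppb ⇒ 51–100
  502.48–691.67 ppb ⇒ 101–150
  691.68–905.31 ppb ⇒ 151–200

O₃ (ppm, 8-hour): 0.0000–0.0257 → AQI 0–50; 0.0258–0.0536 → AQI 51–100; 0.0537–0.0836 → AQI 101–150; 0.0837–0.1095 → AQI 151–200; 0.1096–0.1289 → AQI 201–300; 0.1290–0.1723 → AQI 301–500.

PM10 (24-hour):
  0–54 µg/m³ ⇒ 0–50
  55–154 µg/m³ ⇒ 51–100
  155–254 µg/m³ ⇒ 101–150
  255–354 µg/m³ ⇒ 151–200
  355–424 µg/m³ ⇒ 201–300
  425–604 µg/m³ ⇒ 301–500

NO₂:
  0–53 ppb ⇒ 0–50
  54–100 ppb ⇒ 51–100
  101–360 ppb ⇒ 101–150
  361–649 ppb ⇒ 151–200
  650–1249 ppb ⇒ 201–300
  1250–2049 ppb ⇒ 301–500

129

CO: 22.761 ∈ [14.556, 23.965] ↔ index [51, 100].
51 + (22.761−14.556)·(100−51)/(23.965−14.556) = 51 + 8.205·49/9.409 ≈ 93.73, so AQI = 94.
SO₂: row 502.48–691.67 (AQI 101–150). (150−101)·(610.57−502.48)/(691.67−502.48) + 101 = 49·108.09/189.19 + 101 ≈ 129.00 → 129.
O₃: 0.0344 lies in 0.0258–0.0536, so I_lo=51, I_hi=100, C_lo=0.0258, C_hi=0.0536.
(100−51)/(0.0536−0.0258) × (0.0344−0.0258) + 51 = 49/0.0278 × 0.0086 + 51 ≈ 66.16 → 66.
PM10: 166 ∈ [155, 254] ↔ index [101, 150].
101 + (166−155)·(150−101)/(254−155) = 101 + 11·49/99 ≈ 106.44, so AQI = 106.
NO₂ 1530: bracket 1250–2049 → index 301–500; slope 199/799, offset 280.
AQI = 301 + 199/799·280 ≈ 370.74 ⇒ 371.
Sub-indices: CO→94, SO₂→129, O₃→66, PM10→106, NO₂→371. Ranked high→low: 371, 129, 106, 94, 66. Second-highest sub-index = 129.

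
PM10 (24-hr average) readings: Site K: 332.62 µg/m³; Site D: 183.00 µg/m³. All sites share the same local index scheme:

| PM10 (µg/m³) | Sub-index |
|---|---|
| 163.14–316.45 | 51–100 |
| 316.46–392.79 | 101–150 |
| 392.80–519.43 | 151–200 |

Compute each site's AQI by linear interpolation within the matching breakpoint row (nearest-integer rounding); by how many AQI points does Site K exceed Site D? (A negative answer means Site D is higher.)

Site K 332.62: bracket 316.46–392.79 → index 101–150; slope 49/76.33, offset 16.16.
AQI = 101 + 49/76.33·16.16 ≈ 111.37 ⇒ 111.
Site D: 183.00 ∈ [163.14, 316.45] ↔ index [51, 100].
51 + (183.00−163.14)·(100−51)/(316.45−163.14) = 51 + 19.86·49/153.31 ≈ 57.35, so AQI = 57.
AQIs: Site K=111, Site D=57. Site K (111) − Site D (57) = 54.

54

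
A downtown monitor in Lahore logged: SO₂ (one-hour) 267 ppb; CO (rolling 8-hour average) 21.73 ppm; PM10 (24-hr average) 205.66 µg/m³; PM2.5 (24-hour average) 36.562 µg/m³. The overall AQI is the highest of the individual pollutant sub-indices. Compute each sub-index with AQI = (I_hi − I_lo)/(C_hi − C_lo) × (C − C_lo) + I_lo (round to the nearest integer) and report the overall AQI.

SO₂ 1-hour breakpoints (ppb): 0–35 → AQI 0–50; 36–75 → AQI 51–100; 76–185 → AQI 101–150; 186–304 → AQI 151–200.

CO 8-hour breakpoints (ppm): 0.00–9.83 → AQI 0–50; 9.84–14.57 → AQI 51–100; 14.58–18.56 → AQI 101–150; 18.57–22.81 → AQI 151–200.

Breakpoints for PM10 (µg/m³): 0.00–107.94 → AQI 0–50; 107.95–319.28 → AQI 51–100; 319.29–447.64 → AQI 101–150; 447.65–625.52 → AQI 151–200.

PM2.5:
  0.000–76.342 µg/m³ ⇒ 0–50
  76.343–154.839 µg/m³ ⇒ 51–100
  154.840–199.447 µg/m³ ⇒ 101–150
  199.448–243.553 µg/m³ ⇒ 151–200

SO₂: 267 lies in 186–304, so I_lo=151, I_hi=200, C_lo=186, C_hi=304.
(200−151)/(304−186) × (267−186) + 151 = 49/118 × 81 + 151 ≈ 184.64 → 185.
CO 21.73: bracket 18.57–22.81 → index 151–200; slope 49/4.24, offset 3.16.
AQI = 151 + 49/4.24·3.16 ≈ 187.52 ⇒ 188.
PM10: 205.66 ∈ [107.95, 319.28] ↔ index [51, 100].
51 + (205.66−107.95)·(100−51)/(319.28−107.95) = 51 + 97.71·49/211.33 ≈ 73.66, so AQI = 74.
PM2.5 36.562: bracket 0.000–76.342 → index 0–50; slope 50/76.342, offset 36.562.
AQI = 0 + 50/76.342·36.562 ≈ 23.95 ⇒ 24.
Sub-indices: SO₂→185, CO→188, PM10→74, PM2.5→24. Overall AQI = max = 188; dominant pollutant is CO.

188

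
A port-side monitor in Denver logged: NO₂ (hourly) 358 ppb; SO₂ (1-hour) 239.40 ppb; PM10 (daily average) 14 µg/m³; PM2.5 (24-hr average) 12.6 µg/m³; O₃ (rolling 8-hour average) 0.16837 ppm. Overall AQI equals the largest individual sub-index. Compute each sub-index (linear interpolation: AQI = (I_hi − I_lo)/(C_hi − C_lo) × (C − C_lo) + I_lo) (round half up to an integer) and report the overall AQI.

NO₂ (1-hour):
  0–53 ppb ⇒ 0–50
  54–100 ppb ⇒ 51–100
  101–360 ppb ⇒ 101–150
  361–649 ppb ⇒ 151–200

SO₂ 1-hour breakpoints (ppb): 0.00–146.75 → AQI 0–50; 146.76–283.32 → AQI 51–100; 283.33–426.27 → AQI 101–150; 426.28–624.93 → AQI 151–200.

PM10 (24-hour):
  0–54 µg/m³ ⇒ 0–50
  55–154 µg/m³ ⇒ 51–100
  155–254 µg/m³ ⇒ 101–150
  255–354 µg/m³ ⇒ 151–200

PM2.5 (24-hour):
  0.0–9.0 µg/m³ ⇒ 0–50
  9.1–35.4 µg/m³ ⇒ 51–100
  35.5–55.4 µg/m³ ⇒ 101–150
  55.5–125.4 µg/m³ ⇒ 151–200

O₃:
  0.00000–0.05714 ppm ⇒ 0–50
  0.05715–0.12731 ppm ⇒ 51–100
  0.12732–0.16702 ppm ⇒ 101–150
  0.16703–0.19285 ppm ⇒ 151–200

NO₂ 358: bracket 101–360 → index 101–150; slope 49/259, offset 257.
AQI = 101 + 49/259·257 ≈ 149.62 ⇒ 150.
SO₂: row 146.76–283.32 (AQI 51–100). (100−51)·(239.40−146.76)/(283.32−146.76) + 51 = 49·92.64/136.56 + 51 ≈ 84.24 → 84.
PM10: row 0–54 (AQI 0–50). (50−0)·(14−0)/(54−0) + 0 = 50·14/54 + 0 ≈ 12.96 → 13.
PM2.5 12.6: bracket 9.1–35.4 → index 51–100; slope 49/26.3, offset 3.5.
AQI = 51 + 49/26.3·3.5 ≈ 57.52 ⇒ 58.
O₃: 0.16837 lies in 0.16703–0.19285, so I_lo=151, I_hi=200, C_lo=0.16703, C_hi=0.19285.
(200−151)/(0.19285−0.16703) × (0.16837−0.16703) + 151 = 49/0.02582 × 0.00134 + 151 ≈ 153.54 → 154.
Sub-indices: NO₂→150, SO₂→84, PM10→13, PM2.5→58, O₃→154. Overall AQI = max = 154; dominant pollutant is O₃.
AQI 154: Unhealthy.

154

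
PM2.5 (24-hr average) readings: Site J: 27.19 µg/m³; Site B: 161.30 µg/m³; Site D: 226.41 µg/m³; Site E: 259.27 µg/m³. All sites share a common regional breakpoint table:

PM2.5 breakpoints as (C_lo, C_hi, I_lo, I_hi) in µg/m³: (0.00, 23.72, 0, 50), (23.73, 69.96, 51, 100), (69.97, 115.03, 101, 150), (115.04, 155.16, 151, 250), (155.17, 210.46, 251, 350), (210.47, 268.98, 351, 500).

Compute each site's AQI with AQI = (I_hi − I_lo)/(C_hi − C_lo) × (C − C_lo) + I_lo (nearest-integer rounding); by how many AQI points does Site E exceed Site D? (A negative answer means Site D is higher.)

83

Site J: 27.19 ∈ [23.73, 69.96] ↔ index [51, 100].
51 + (27.19−23.73)·(100−51)/(69.96−23.73) = 51 + 3.46·49/46.23 ≈ 54.67, so AQI = 55.
Site B: 161.30 lies in 155.17–210.46, so I_lo=251, I_hi=350, C_lo=155.17, C_hi=210.46.
(350−251)/(210.46−155.17) × (161.30−155.17) + 251 = 99/55.29 × 6.13 + 251 ≈ 261.98 → 262.
Site D: 226.41 lies in 210.47–268.98, so I_lo=351, I_hi=500, C_lo=210.47, C_hi=268.98.
(500−351)/(268.98−210.47) × (226.41−210.47) + 351 = 149/58.51 × 15.94 + 351 ≈ 391.59 → 392.
Site E: 259.27 lies in 210.47–268.98, so I_lo=351, I_hi=500, C_lo=210.47, C_hi=268.98.
(500−351)/(268.98−210.47) × (259.27−210.47) + 351 = 149/58.51 × 48.80 + 351 ≈ 475.27 → 475.
AQIs: Site J=55, Site B=262, Site D=392, Site E=475. Site E (475) − Site D (392) = 83.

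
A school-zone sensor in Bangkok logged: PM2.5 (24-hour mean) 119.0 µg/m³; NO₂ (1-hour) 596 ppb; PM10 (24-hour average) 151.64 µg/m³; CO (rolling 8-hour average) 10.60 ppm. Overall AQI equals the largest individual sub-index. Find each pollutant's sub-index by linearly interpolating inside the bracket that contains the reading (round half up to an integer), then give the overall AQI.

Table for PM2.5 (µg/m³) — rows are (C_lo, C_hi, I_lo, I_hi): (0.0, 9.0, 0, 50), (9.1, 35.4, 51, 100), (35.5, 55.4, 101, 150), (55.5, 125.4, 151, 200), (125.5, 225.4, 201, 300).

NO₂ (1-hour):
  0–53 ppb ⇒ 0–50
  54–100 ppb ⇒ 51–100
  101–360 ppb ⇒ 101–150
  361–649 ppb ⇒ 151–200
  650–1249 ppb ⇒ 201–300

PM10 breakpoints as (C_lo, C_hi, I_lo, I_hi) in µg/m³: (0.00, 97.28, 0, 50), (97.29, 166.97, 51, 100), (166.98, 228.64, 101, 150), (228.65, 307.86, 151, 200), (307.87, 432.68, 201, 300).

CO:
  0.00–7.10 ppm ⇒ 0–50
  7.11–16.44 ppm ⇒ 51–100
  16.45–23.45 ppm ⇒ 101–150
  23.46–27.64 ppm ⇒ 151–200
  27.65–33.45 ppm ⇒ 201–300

PM2.5: 119.0 ∈ [55.5, 125.4] ↔ index [151, 200].
151 + (119.0−55.5)·(200−151)/(125.4−55.5) = 151 + 63.5·49/69.9 ≈ 195.51, so AQI = 196.
NO₂: 596 lies in 361–649, so I_lo=151, I_hi=200, C_lo=361, C_hi=649.
(200−151)/(649−361) × (596−361) + 151 = 49/288 × 235 + 151 ≈ 190.98 → 191.
PM10: 151.64 ∈ [97.29, 166.97] ↔ index [51, 100].
51 + (151.64−97.29)·(100−51)/(166.97−97.29) = 51 + 54.35·49/69.68 ≈ 89.22, so AQI = 89.
CO: 10.60 lies in 7.11–16.44, so I_lo=51, I_hi=100, C_lo=7.11, C_hi=16.44.
(100−51)/(16.44−7.11) × (10.60−7.11) + 51 = 49/9.33 × 3.49 + 51 ≈ 69.33 → 69.
Sub-indices: PM2.5→196, NO₂→191, PM10→89, CO→69. Overall AQI = max = 196; dominant pollutant is PM2.5.

196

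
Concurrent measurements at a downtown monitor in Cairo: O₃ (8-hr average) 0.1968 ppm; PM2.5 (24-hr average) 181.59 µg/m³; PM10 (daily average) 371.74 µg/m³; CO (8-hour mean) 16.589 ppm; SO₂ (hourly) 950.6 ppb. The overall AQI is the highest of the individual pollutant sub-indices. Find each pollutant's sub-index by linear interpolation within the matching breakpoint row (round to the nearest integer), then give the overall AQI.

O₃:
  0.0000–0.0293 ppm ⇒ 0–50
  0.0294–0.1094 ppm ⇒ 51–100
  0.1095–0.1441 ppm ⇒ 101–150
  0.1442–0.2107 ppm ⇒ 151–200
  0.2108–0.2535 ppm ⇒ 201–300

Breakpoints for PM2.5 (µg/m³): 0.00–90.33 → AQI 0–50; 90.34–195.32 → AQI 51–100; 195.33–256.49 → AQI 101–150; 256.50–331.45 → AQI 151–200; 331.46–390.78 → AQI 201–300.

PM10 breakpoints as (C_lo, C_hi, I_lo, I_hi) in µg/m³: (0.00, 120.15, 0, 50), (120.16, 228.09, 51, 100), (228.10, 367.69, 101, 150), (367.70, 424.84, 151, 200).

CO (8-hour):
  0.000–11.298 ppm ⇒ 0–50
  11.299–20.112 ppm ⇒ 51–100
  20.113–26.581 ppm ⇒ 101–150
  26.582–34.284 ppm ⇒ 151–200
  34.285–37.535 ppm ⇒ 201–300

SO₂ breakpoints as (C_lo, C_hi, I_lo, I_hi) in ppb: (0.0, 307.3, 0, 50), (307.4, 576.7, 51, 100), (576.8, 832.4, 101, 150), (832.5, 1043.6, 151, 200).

O₃ 0.1968: bracket 0.1442–0.2107 → index 151–200; slope 49/0.0665, offset 0.0526.
AQI = 151 + 49/0.0665·0.0526 ≈ 189.76 ⇒ 190.
PM2.5: 181.59 ∈ [90.34, 195.32] ↔ index [51, 100].
51 + (181.59−90.34)·(100−51)/(195.32−90.34) = 51 + 91.25·49/104.98 ≈ 93.59, so AQI = 94.
PM10: row 367.70–424.84 (AQI 151–200). (200−151)·(371.74−367.70)/(424.84−367.70) + 151 = 49·4.04/57.14 + 151 ≈ 154.46 → 154.
CO: 16.589 lies in 11.299–20.112, so I_lo=51, I_hi=100, C_lo=11.299, C_hi=20.112.
(100−51)/(20.112−11.299) × (16.589−11.299) + 51 = 49/8.813 × 5.290 + 51 ≈ 80.41 → 80.
SO₂: 950.6 ∈ [832.5, 1043.6] ↔ index [151, 200].
151 + (950.6−832.5)·(200−151)/(1043.6−832.5) = 151 + 118.1·49/211.1 ≈ 178.41, so AQI = 178.
Sub-indices: O₃→190, PM2.5→94, PM10→154, CO→80, SO₂→178. Overall AQI = max = 190; dominant pollutant is O₃.
AQI 190: Unhealthy.

190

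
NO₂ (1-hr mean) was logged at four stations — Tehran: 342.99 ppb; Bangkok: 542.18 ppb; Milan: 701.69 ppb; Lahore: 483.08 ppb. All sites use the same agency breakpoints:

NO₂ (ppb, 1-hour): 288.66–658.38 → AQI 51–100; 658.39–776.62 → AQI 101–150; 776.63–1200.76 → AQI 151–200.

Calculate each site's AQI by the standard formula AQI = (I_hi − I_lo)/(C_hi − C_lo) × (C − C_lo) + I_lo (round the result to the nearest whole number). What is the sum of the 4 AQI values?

Tehran: 342.99 ∈ [288.66, 658.38] ↔ index [51, 100].
51 + (342.99−288.66)·(100−51)/(658.38−288.66) = 51 + 54.33·49/369.72 ≈ 58.20, so AQI = 58.
Bangkok: row 288.66–658.38 (AQI 51–100). (100−51)·(542.18−288.66)/(658.38−288.66) + 51 = 49·253.52/369.72 + 51 ≈ 84.60 → 85.
Milan 701.69: bracket 658.39–776.62 → index 101–150; slope 49/118.23, offset 43.30.
AQI = 101 + 49/118.23·43.30 ≈ 118.95 ⇒ 119.
Lahore: row 288.66–658.38 (AQI 51–100). (100−51)·(483.08−288.66)/(658.38−288.66) + 51 = 49·194.42/369.72 + 51 ≈ 76.77 → 77.
AQIs: Tehran=58, Bangkok=85, Milan=119, Lahore=77. Sum = 58 + 85 + 119 + 77 = 339.

339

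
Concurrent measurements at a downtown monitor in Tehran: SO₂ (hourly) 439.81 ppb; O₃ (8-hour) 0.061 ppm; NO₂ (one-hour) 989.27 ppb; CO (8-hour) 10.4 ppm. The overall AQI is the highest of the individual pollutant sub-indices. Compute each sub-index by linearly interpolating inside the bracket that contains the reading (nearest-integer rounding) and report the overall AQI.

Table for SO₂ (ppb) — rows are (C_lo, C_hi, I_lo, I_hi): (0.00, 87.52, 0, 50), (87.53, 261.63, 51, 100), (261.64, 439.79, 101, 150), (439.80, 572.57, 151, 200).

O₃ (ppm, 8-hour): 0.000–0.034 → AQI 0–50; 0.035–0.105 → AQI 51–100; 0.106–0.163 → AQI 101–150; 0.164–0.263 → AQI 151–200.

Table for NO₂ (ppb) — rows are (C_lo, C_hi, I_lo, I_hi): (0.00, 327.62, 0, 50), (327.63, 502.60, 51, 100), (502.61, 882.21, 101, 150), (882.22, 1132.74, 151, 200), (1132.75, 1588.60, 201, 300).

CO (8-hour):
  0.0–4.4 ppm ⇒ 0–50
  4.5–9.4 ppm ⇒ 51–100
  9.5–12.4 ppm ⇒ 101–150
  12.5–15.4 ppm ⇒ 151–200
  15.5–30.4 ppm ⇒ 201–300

172

SO₂: 439.81 lies in 439.80–572.57, so I_lo=151, I_hi=200, C_lo=439.80, C_hi=572.57.
(200−151)/(572.57−439.80) × (439.81−439.80) + 151 = 49/132.77 × 0.01 + 151 ≈ 151.00 → 151.
O₃ 0.061: bracket 0.035–0.105 → index 51–100; slope 49/0.070, offset 0.026.
AQI = 51 + 49/0.070·0.026 ≈ 69.20 ⇒ 69.
NO₂: row 882.22–1132.74 (AQI 151–200). (200−151)·(989.27−882.22)/(1132.74−882.22) + 151 = 49·107.05/250.52 + 151 ≈ 171.94 → 172.
CO: 10.4 ∈ [9.5, 12.4] ↔ index [101, 150].
101 + (10.4−9.5)·(150−101)/(12.4−9.5) = 101 + 0.9·49/2.9 ≈ 116.21, so AQI = 116.
Sub-indices: SO₂→151, O₃→69, NO₂→172, CO→116. Overall AQI = max = 172; dominant pollutant is NO₂.
AQI 172: Unhealthy.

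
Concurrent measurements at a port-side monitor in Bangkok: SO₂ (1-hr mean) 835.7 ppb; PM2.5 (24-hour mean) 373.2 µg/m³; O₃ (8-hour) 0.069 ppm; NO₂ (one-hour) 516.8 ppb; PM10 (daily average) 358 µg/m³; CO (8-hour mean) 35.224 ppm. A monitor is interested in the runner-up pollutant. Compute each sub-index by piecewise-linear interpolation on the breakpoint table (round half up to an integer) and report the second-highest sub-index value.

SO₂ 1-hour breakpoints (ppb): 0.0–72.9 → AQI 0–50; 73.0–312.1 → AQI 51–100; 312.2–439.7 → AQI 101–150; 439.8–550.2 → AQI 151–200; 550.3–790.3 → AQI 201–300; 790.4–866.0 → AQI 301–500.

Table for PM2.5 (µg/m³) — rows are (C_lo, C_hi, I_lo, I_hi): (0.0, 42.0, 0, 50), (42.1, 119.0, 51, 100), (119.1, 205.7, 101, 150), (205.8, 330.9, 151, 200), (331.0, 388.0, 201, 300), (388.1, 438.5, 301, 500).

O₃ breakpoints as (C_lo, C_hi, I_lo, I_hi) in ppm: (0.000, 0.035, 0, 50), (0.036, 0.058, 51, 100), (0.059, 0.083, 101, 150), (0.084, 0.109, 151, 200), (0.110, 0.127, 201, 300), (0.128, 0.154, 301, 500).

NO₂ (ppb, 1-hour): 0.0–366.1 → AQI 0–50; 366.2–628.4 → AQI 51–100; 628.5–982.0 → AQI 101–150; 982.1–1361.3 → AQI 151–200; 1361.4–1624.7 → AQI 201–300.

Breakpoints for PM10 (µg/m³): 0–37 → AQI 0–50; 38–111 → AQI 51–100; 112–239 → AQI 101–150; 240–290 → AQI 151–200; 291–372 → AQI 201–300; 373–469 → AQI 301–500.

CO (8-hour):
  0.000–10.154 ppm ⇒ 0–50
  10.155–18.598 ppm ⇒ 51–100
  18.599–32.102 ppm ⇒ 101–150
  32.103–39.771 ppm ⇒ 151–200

283

SO₂: row 790.4–866.0 (AQI 301–500). (500−301)·(835.7−790.4)/(866.0−790.4) + 301 = 199·45.3/75.6 + 301 ≈ 420.24 → 420.
PM2.5: row 331.0–388.0 (AQI 201–300). (300−201)·(373.2−331.0)/(388.0−331.0) + 201 = 99·42.2/57.0 + 201 ≈ 274.29 → 274.
O₃ 0.069: bracket 0.059–0.083 → index 101–150; slope 49/0.024, offset 0.010.
AQI = 101 + 49/0.024·0.010 ≈ 121.42 ⇒ 121.
NO₂ 516.8: bracket 366.2–628.4 → index 51–100; slope 49/262.2, offset 150.6.
AQI = 51 + 49/262.2·150.6 ≈ 79.14 ⇒ 79.
PM10: 358 lies in 291–372, so I_lo=201, I_hi=300, C_lo=291, C_hi=372.
(300−201)/(372−291) × (358−291) + 201 = 99/81 × 67 + 201 ≈ 282.89 → 283.
CO 35.224: bracket 32.103–39.771 → index 151–200; slope 49/7.668, offset 3.121.
AQI = 151 + 49/7.668·3.121 ≈ 170.94 ⇒ 171.
Sub-indices: SO₂→420, PM2.5→274, O₃→121, NO₂→79, PM10→283, CO→171. Ranked high→low: 420, 283, 274, 171, 121, 79. Second-highest sub-index = 283.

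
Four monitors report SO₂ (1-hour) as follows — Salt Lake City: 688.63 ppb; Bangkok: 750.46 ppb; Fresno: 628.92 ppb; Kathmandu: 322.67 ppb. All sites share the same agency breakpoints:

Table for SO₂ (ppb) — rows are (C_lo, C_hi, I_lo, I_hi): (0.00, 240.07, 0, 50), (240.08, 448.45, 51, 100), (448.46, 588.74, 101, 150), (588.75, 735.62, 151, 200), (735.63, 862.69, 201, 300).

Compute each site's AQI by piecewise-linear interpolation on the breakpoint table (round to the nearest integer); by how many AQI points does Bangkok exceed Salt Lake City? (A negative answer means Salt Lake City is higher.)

29

Salt Lake City: 688.63 ∈ [588.75, 735.62] ↔ index [151, 200].
151 + (688.63−588.75)·(200−151)/(735.62−588.75) = 151 + 99.88·49/146.87 ≈ 184.32, so AQI = 184.
Bangkok: 750.46 lies in 735.63–862.69, so I_lo=201, I_hi=300, C_lo=735.63, C_hi=862.69.
(300−201)/(862.69−735.63) × (750.46−735.63) + 201 = 99/127.06 × 14.83 + 201 ≈ 212.55 → 213.
Fresno: row 588.75–735.62 (AQI 151–200). (200−151)·(628.92−588.75)/(735.62−588.75) + 151 = 49·40.17/146.87 + 151 ≈ 164.40 → 164.
Kathmandu: row 240.08–448.45 (AQI 51–100). (100−51)·(322.67−240.08)/(448.45−240.08) + 51 = 49·82.59/208.37 + 51 ≈ 70.42 → 70.
AQIs: Salt Lake City=184, Bangkok=213, Fresno=164, Kathmandu=70. Bangkok (213) − Salt Lake City (184) = 29.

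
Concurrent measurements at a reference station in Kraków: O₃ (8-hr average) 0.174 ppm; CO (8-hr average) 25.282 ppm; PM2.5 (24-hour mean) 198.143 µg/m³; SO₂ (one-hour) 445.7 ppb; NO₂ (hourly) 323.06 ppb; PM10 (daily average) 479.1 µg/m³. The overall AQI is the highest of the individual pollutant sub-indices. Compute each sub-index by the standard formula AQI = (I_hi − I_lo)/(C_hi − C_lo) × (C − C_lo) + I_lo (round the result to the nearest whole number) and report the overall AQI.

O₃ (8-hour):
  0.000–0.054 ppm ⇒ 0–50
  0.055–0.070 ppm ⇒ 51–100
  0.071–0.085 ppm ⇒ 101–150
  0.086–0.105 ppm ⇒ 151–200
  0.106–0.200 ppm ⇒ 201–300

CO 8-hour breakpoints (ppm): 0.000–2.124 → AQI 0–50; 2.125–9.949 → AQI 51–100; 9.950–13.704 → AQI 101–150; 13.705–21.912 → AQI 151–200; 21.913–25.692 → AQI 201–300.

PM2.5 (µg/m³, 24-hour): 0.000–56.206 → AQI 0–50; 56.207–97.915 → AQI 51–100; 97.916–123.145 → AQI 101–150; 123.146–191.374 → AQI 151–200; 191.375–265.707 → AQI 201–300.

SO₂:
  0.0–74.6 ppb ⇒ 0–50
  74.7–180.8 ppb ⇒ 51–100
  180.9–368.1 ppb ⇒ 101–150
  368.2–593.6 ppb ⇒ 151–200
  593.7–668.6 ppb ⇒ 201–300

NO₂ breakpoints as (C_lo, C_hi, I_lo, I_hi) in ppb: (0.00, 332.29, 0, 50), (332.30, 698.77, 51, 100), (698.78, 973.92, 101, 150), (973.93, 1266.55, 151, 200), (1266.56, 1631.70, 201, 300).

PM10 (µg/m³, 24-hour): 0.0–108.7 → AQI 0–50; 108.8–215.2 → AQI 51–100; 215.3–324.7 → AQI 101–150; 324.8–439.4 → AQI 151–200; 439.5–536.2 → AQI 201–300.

O₃: 0.174 lies in 0.106–0.200, so I_lo=201, I_hi=300, C_lo=0.106, C_hi=0.200.
(300−201)/(0.200−0.106) × (0.174−0.106) + 201 = 99/0.094 × 0.068 + 201 ≈ 272.62 → 273.
CO: 25.282 lies in 21.913–25.692, so I_lo=201, I_hi=300, C_lo=21.913, C_hi=25.692.
(300−201)/(25.692−21.913) × (25.282−21.913) + 201 = 99/3.779 × 3.369 + 201 ≈ 289.26 → 289.
PM2.5: 198.143 ∈ [191.375, 265.707] ↔ index [201, 300].
201 + (198.143−191.375)·(300−201)/(265.707−191.375) = 201 + 6.768·99/74.332 ≈ 210.01, so AQI = 210.
SO₂: row 368.2–593.6 (AQI 151–200). (200−151)·(445.7−368.2)/(593.6−368.2) + 151 = 49·77.5/225.4 + 151 ≈ 167.85 → 168.
NO₂ 323.06: bracket 0.00–332.29 → index 0–50; slope 50/332.29, offset 323.06.
AQI = 0 + 50/332.29·323.06 ≈ 48.61 ⇒ 49.
PM10 479.1: bracket 439.5–536.2 → index 201–300; slope 99/96.7, offset 39.6.
AQI = 201 + 99/96.7·39.6 ≈ 241.54 ⇒ 242.
Sub-indices: O₃→273, CO→289, PM2.5→210, SO₂→168, NO₂→49, PM10→242. Overall AQI = max = 289; dominant pollutant is CO.
AQI 289: Very Unhealthy.

289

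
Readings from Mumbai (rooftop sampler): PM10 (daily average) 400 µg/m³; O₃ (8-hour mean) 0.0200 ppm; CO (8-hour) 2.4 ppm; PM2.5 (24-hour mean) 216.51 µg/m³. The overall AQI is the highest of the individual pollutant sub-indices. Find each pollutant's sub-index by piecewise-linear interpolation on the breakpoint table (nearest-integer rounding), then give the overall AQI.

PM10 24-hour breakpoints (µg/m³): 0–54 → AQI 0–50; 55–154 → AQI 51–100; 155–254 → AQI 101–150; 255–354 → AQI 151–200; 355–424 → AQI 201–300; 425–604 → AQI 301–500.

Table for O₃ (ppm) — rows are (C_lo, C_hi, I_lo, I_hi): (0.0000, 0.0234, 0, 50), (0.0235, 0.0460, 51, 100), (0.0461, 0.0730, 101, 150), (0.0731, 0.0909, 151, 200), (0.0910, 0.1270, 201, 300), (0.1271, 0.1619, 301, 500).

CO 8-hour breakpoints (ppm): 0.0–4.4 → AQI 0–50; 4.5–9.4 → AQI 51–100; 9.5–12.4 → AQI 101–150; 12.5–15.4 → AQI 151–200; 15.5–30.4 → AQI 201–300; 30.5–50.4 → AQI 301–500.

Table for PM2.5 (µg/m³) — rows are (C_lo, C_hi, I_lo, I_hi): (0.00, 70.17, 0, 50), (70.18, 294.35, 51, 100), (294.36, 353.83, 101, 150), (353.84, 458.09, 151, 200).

266

PM10: row 355–424 (AQI 201–300). (300−201)·(400−355)/(424−355) + 201 = 99·45/69 + 201 ≈ 265.57 → 266.
O₃ 0.0200: bracket 0.0000–0.0234 → index 0–50; slope 50/0.0234, offset 0.0200.
AQI = 0 + 50/0.0234·0.0200 ≈ 42.74 ⇒ 43.
CO: 2.4 lies in 0.0–4.4, so I_lo=0, I_hi=50, C_lo=0.0, C_hi=4.4.
(50−0)/(4.4−0.0) × (2.4−0.0) + 0 = 50/4.4 × 2.4 + 0 ≈ 27.27 → 27.
PM2.5 216.51: bracket 70.18–294.35 → index 51–100; slope 49/224.17, offset 146.33.
AQI = 51 + 49/224.17·146.33 ≈ 82.99 ⇒ 83.
Sub-indices: PM10→266, O₃→43, CO→27, PM2.5→83. Overall AQI = max = 266; dominant pollutant is PM10.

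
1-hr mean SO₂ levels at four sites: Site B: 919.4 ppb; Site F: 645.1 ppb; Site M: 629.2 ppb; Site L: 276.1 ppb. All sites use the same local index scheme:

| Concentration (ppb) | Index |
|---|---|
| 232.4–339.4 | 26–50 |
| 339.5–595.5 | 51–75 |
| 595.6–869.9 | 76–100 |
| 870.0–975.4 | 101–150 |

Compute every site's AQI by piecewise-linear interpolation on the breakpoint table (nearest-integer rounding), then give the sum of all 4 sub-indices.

319

Site B: 919.4 ∈ [870.0, 975.4] ↔ index [101, 150].
101 + (919.4−870.0)·(150−101)/(975.4−870.0) = 101 + 49.4·49/105.4 ≈ 123.97, so AQI = 124.
Site F 645.1: bracket 595.6–869.9 → index 76–100; slope 24/274.3, offset 49.5.
AQI = 76 + 24/274.3·49.5 ≈ 80.33 ⇒ 80.
Site M: 629.2 ∈ [595.6, 869.9] ↔ index [76, 100].
76 + (629.2−595.6)·(100−76)/(869.9−595.6) = 76 + 33.6·24/274.3 ≈ 78.94, so AQI = 79.
Site L: row 232.4–339.4 (AQI 26–50). (50−26)·(276.1−232.4)/(339.4−232.4) + 26 = 24·43.7/107.0 + 26 ≈ 35.80 → 36.
AQIs: Site B=124, Site F=80, Site M=79, Site L=36. Sum = 124 + 80 + 79 + 36 = 319.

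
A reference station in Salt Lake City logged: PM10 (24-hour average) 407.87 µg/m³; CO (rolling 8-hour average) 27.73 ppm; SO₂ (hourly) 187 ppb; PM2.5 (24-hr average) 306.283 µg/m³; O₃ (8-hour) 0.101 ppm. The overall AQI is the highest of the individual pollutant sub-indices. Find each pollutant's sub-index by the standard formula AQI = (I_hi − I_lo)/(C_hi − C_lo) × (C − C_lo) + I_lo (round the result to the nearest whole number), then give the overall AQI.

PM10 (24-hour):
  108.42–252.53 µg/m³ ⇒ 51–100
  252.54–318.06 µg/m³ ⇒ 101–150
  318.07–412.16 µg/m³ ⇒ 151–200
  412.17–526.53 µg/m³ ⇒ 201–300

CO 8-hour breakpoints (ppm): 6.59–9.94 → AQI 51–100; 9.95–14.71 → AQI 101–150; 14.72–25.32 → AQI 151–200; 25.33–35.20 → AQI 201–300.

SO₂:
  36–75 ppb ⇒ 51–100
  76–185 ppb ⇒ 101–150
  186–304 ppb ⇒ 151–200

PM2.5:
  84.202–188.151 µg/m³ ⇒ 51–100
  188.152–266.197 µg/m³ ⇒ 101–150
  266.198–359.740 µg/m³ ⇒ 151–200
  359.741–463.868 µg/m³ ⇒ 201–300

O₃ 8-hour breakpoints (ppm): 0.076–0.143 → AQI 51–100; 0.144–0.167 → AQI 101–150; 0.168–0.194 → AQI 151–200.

225

PM10: row 318.07–412.16 (AQI 151–200). (200−151)·(407.87−318.07)/(412.16−318.07) + 151 = 49·89.80/94.09 + 151 ≈ 197.77 → 198.
CO: row 25.33–35.20 (AQI 201–300). (300−201)·(27.73−25.33)/(35.20−25.33) + 201 = 99·2.40/9.87 + 201 ≈ 225.07 → 225.
SO₂: row 186–304 (AQI 151–200). (200−151)·(187−186)/(304−186) + 151 = 49·1/118 + 151 ≈ 151.42 → 151.
PM2.5: row 266.198–359.740 (AQI 151–200). (200−151)·(306.283−266.198)/(359.740−266.198) + 151 = 49·40.085/93.542 + 151 ≈ 172.00 → 172.
O₃: 0.101 ∈ [0.076, 0.143] ↔ index [51, 100].
51 + (0.101−0.076)·(100−51)/(0.143−0.076) = 51 + 0.025·49/0.067 ≈ 69.28, so AQI = 69.
Sub-indices: PM10→198, CO→225, SO₂→151, PM2.5→172, O₃→69. Overall AQI = max = 225; dominant pollutant is CO.
AQI 225: Very Unhealthy.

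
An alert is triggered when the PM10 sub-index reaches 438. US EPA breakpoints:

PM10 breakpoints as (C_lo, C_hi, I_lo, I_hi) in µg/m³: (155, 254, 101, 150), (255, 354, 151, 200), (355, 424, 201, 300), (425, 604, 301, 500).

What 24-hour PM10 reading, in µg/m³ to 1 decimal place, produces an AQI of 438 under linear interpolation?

548.2

AQI 438 lies in the 301–500 band, which corresponds to 425–604 µg/m³.
C = 425 + (438−301)×(604−425)/(500−301) = 425 + 137×179/199 ≈ 548.231 µg/m³ → 548.2 µg/m³ to 1 dp.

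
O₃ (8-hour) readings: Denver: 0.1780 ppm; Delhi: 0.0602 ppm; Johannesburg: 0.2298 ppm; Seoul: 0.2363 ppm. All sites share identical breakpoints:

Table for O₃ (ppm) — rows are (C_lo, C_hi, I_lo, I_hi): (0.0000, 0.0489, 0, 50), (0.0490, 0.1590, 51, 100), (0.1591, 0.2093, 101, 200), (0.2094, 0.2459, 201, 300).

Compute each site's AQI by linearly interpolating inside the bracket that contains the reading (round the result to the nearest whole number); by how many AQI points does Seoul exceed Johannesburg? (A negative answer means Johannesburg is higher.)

Denver 0.1780: bracket 0.1591–0.2093 → index 101–200; slope 99/0.0502, offset 0.0189.
AQI = 101 + 99/0.0502·0.0189 ≈ 138.27 ⇒ 138.
Delhi: 0.0602 ∈ [0.0490, 0.1590] ↔ index [51, 100].
51 + (0.0602−0.0490)·(100−51)/(0.1590−0.0490) = 51 + 0.0112·49/0.1100 ≈ 55.99, so AQI = 56.
Johannesburg: row 0.2094–0.2459 (AQI 201–300). (300−201)·(0.2298−0.2094)/(0.2459−0.2094) + 201 = 99·0.0204/0.0365 + 201 ≈ 256.33 → 256.
Seoul: row 0.2094–0.2459 (AQI 201–300). (300−201)·(0.2363−0.2094)/(0.2459−0.2094) + 201 = 99·0.0269/0.0365 + 201 ≈ 273.96 → 274.
AQIs: Denver=138, Delhi=56, Johannesburg=256, Seoul=274. Seoul (274) − Johannesburg (256) = 18.

18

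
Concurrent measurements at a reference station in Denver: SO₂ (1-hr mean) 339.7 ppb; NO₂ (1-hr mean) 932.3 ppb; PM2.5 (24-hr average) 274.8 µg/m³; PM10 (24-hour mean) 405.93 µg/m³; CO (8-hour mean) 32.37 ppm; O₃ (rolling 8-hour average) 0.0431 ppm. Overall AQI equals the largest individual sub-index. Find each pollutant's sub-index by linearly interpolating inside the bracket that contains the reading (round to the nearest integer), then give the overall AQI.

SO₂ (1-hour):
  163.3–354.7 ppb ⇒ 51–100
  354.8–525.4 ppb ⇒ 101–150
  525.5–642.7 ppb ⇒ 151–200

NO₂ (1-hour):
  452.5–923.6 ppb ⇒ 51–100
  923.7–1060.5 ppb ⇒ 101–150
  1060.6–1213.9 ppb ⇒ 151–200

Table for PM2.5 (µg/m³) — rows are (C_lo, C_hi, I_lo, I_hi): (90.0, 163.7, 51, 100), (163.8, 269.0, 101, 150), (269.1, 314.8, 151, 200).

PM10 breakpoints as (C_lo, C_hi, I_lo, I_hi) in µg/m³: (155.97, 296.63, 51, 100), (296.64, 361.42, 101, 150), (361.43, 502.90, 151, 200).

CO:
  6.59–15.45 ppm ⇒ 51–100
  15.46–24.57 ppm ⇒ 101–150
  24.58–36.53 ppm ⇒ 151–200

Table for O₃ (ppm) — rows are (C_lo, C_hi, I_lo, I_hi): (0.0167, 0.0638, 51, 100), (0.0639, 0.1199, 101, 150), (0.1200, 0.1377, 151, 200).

SO₂: 339.7 lies in 163.3–354.7, so I_lo=51, I_hi=100, C_lo=163.3, C_hi=354.7.
(100−51)/(354.7−163.3) × (339.7−163.3) + 51 = 49/191.4 × 176.4 + 51 ≈ 96.16 → 96.
NO₂: 932.3 ∈ [923.7, 1060.5] ↔ index [101, 150].
101 + (932.3−923.7)·(150−101)/(1060.5−923.7) = 101 + 8.6·49/136.8 ≈ 104.08, so AQI = 104.
PM2.5: row 269.1–314.8 (AQI 151–200). (200−151)·(274.8−269.1)/(314.8−269.1) + 151 = 49·5.7/45.7 + 151 ≈ 157.11 → 157.
PM10: 405.93 lies in 361.43–502.90, so I_lo=151, I_hi=200, C_lo=361.43, C_hi=502.90.
(200−151)/(502.90−361.43) × (405.93−361.43) + 151 = 49/141.47 × 44.50 + 151 ≈ 166.41 → 166.
CO: 32.37 ∈ [24.58, 36.53] ↔ index [151, 200].
151 + (32.37−24.58)·(200−151)/(36.53−24.58) = 151 + 7.79·49/11.95 ≈ 182.94, so AQI = 183.
O₃: row 0.0167–0.0638 (AQI 51–100). (100−51)·(0.0431−0.0167)/(0.0638−0.0167) + 51 = 49·0.0264/0.0471 + 51 ≈ 78.46 → 78.
Sub-indices: SO₂→96, NO₂→104, PM2.5→157, PM10→166, CO→183, O₃→78. Overall AQI = max = 183; dominant pollutant is CO.

183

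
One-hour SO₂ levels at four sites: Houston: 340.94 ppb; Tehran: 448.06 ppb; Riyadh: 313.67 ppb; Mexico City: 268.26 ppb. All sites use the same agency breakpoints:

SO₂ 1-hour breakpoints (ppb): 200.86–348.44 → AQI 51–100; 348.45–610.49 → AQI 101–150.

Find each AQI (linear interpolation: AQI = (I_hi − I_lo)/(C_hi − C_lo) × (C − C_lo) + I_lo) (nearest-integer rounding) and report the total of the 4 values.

379

Houston: 340.94 ∈ [200.86, 348.44] ↔ index [51, 100].
51 + (340.94−200.86)·(100−51)/(348.44−200.86) = 51 + 140.08·49/147.58 ≈ 97.51, so AQI = 98.
Tehran 448.06: bracket 348.45–610.49 → index 101–150; slope 49/262.04, offset 99.61.
AQI = 101 + 49/262.04·99.61 ≈ 119.63 ⇒ 120.
Riyadh: 313.67 ∈ [200.86, 348.44] ↔ index [51, 100].
51 + (313.67−200.86)·(100−51)/(348.44−200.86) = 51 + 112.81·49/147.58 ≈ 88.46, so AQI = 88.
Mexico City: row 200.86–348.44 (AQI 51–100). (100−51)·(268.26−200.86)/(348.44−200.86) + 51 = 49·67.40/147.58 + 51 ≈ 73.38 → 73.
AQIs: Houston=98, Tehran=120, Riyadh=88, Mexico City=73. Sum = 98 + 120 + 88 + 73 = 379.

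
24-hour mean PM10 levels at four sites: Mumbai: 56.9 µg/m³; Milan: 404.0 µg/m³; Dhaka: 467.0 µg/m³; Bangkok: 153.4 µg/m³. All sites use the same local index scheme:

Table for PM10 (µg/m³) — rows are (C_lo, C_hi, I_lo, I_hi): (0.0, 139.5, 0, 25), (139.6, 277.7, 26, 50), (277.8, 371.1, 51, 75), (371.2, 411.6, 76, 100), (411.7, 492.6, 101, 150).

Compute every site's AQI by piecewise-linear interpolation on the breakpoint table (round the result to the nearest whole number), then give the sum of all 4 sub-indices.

267

Mumbai: row 0.0–139.5 (AQI 0–25). (25−0)·(56.9−0.0)/(139.5−0.0) + 0 = 25·56.9/139.5 + 0 ≈ 10.20 → 10.
Milan: 404.0 lies in 371.2–411.6, so I_lo=76, I_hi=100, C_lo=371.2, C_hi=411.6.
(100−76)/(411.6−371.2) × (404.0−371.2) + 76 = 24/40.4 × 32.8 + 76 ≈ 95.49 → 95.
Dhaka: row 411.7–492.6 (AQI 101–150). (150−101)·(467.0−411.7)/(492.6−411.7) + 101 = 49·55.3/80.9 + 101 ≈ 134.49 → 134.
Bangkok: 153.4 lies in 139.6–277.7, so I_lo=26, I_hi=50, C_lo=139.6, C_hi=277.7.
(50−26)/(277.7−139.6) × (153.4−139.6) + 26 = 24/138.1 × 13.8 + 26 ≈ 28.40 → 28.
AQIs: Mumbai=10, Milan=95, Dhaka=134, Bangkok=28. Sum = 10 + 95 + 134 + 28 = 267.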